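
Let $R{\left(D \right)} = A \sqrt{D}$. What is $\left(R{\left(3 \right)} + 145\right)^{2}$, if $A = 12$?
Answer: $21457 + 3480 \sqrt{3} \approx 27485.0$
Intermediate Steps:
$R{\left(D \right)} = 12 \sqrt{D}$
$\left(R{\left(3 \right)} + 145\right)^{2} = \left(12 \sqrt{3} + 145\right)^{2} = \left(145 + 12 \sqrt{3}\right)^{2}$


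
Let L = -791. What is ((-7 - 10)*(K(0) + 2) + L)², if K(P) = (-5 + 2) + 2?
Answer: 652864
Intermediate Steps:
K(P) = -1 (K(P) = -3 + 2 = -1)
((-7 - 10)*(K(0) + 2) + L)² = ((-7 - 10)*(-1 + 2) - 791)² = (-17*1 - 791)² = (-17 - 791)² = (-808)² = 652864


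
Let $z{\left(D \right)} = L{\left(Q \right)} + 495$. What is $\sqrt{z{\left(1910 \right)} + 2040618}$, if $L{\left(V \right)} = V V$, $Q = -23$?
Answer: $\sqrt{2041642} \approx 1428.9$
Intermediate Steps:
$L{\left(V \right)} = V^{2}$
$z{\left(D \right)} = 1024$ ($z{\left(D \right)} = \left(-23\right)^{2} + 495 = 529 + 495 = 1024$)
$\sqrt{z{\left(1910 \right)} + 2040618} = \sqrt{1024 + 2040618} = \sqrt{2041642}$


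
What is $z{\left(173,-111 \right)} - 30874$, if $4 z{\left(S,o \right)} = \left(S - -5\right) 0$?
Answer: $-30874$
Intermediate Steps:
$z{\left(S,o \right)} = 0$ ($z{\left(S,o \right)} = \frac{\left(S - -5\right) 0}{4} = \frac{\left(S + 5\right) 0}{4} = \frac{\left(5 + S\right) 0}{4} = \frac{1}{4} \cdot 0 = 0$)
$z{\left(173,-111 \right)} - 30874 = 0 - 30874 = -30874$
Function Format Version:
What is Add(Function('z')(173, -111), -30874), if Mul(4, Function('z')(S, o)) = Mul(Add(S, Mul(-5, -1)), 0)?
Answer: -30874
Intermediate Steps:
Function('z')(S, o) = 0 (Function('z')(S, o) = Mul(Rational(1, 4), Mul(Add(S, Mul(-5, -1)), 0)) = Mul(Rational(1, 4), Mul(Add(S, 5), 0)) = Mul(Rational(1, 4), Mul(Add(5, S), 0)) = Mul(Rational(1, 4), 0) = 0)
Add(Function('z')(173, -111), -30874) = Add(0, -30874) = -30874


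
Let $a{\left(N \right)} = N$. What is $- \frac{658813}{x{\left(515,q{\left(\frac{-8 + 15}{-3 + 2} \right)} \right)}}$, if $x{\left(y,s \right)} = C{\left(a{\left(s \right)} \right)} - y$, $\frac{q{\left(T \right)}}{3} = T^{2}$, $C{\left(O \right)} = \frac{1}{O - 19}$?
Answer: $\frac{84328064}{65919} \approx 1279.3$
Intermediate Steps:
$C{\left(O \right)} = \frac{1}{-19 + O}$
$q{\left(T \right)} = 3 T^{2}$
$x{\left(y,s \right)} = \frac{1}{-19 + s} - y$
$- \frac{658813}{x{\left(515,q{\left(\frac{-8 + 15}{-3 + 2} \right)} \right)}} = - \frac{658813}{\frac{1}{-19 + 3 \left(\frac{-8 + 15}{-3 + 2}\right)^{2}} \left(1 - 515 \left(-19 + 3 \left(\frac{-8 + 15}{-3 + 2}\right)^{2}\right)\right)} = - \frac{658813}{\frac{1}{-19 + 3 \left(\frac{7}{-1}\right)^{2}} \left(1 - 515 \left(-19 + 3 \left(\frac{7}{-1}\right)^{2}\right)\right)} = - \frac{658813}{\frac{1}{-19 + 3 \left(7 \left(-1\right)\right)^{2}} \left(1 - 515 \left(-19 + 3 \left(7 \left(-1\right)\right)^{2}\right)\right)} = - \frac{658813}{\frac{1}{-19 + 3 \left(-7\right)^{2}} \left(1 - 515 \left(-19 + 3 \left(-7\right)^{2}\right)\right)} = - \frac{658813}{\frac{1}{-19 + 3 \cdot 49} \left(1 - 515 \left(-19 + 3 \cdot 49\right)\right)} = - \frac{658813}{\frac{1}{-19 + 147} \left(1 - 515 \left(-19 + 147\right)\right)} = - \frac{658813}{\frac{1}{128} \left(1 - 515 \cdot 128\right)} = - \frac{658813}{\frac{1}{128} \left(1 - 65920\right)} = - \frac{658813}{\frac{1}{128} \left(-65919\right)} = - \frac{658813}{- \frac{65919}{128}} = \left(-658813\right) \left(- \frac{128}{65919}\right) = \frac{84328064}{65919}$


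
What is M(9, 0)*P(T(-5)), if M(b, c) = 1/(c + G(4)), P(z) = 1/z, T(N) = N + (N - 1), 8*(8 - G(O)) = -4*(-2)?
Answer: -1/77 ≈ -0.012987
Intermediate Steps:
G(O) = 7 (G(O) = 8 - (-1)*(-2)/2 = 8 - ⅛*8 = 8 - 1 = 7)
T(N) = -1 + 2*N (T(N) = N + (-1 + N) = -1 + 2*N)
M(b, c) = 1/(7 + c) (M(b, c) = 1/(c + 7) = 1/(7 + c))
M(9, 0)*P(T(-5)) = 1/((7 + 0)*(-1 + 2*(-5))) = 1/(7*(-1 - 10)) = (⅐)/(-11) = (⅐)*(-1/11) = -1/77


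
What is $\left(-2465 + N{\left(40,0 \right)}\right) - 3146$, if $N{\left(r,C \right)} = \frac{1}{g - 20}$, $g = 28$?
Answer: $- \frac{44887}{8} \approx -5610.9$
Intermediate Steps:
$N{\left(r,C \right)} = \frac{1}{8}$ ($N{\left(r,C \right)} = \frac{1}{28 - 20} = \frac{1}{8}$)
$\left(-2465 + N{\left(40,0 \right)}\right) - 3146 = \left(-2465 + \frac{1}{8}\right) - 3146 = - \frac{19719}{8} - 3146 = - \frac{44887}{8}$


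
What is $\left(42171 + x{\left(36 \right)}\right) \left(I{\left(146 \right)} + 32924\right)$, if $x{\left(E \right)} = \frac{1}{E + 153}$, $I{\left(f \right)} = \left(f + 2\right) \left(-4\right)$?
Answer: $\frac{257696386240}{189} \approx 1.3635 \cdot 10^{9}$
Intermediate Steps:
$I{\left(f \right)} = -8 - 4 f$ ($I{\left(f \right)} = \left(2 + f\right) \left(-4\right) = -8 - 4 f$)
$x{\left(E \right)} = \frac{1}{153 + E}$
$\left(42171 + x{\left(36 \right)}\right) \left(I{\left(146 \right)} + 32924\right) = \left(42171 + \frac{1}{153 + 36}\right) \left(\left(-8 - 584\right) + 32924\right) = \left(42171 + \frac{1}{189}\right) \left(\left(-8 - 584\right) + 32924\right) = \left(42171 + \frac{1}{189}\right) \left(-592 + 32924\right) = \frac{7970320}{189} \cdot 32332 = \frac{257696386240}{189}$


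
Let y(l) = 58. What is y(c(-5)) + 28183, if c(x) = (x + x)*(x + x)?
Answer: 28241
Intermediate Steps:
c(x) = 4*x**2 (c(x) = (2*x)*(2*x) = 4*x**2)
y(c(-5)) + 28183 = 58 + 28183 = 28241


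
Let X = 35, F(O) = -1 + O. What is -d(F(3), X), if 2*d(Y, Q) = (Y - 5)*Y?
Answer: 3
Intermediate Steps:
d(Y, Q) = Y*(-5 + Y)/2 (d(Y, Q) = ((Y - 5)*Y)/2 = ((-5 + Y)*Y)/2 = (Y*(-5 + Y))/2 = Y*(-5 + Y)/2)
-d(F(3), X) = -(-1 + 3)*(-5 + (-1 + 3))/2 = -2*(-5 + 2)/2 = -2*(-3)/2 = -1*(-3) = 3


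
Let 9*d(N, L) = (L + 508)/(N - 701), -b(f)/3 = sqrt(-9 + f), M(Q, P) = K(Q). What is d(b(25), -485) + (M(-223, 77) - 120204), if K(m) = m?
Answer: -33599134/279 ≈ -1.2043e+5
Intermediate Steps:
M(Q, P) = Q
b(f) = -3*sqrt(-9 + f)
d(N, L) = (508 + L)/(9*(-701 + N)) (d(N, L) = ((L + 508)/(N - 701))/9 = ((508 + L)/(-701 + N))/9 = (508 + L)/(9*(-701 + N)))
d(b(25), -485) + (M(-223, 77) - 120204) = (508 - 485)/(9*(-701 - 3*sqrt(-9 + 25))) + (-223 - 120204) = (1/9)*23/(-701 - 3*sqrt(16)) - 120427 = (1/9)*23/(-701 - 3*4) - 120427 = (1/9)*23/(-701 - 12) - 120427 = (1/9)*23/(-713) - 120427 = (1/9)*(-1/713)*23 - 120427 = -1/279 - 120427 = -33599134/279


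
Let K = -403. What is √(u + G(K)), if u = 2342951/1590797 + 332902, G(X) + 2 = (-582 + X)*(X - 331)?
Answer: √15811100697276053/122369 ≈ 1027.6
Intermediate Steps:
G(X) = -2 + (-582 + X)*(-331 + X) (G(X) = -2 + (-582 + X)*(X - 331) = -2 + (-582 + X)*(-331 + X))
u = 40737065065/122369 (u = 2342951*(1/1590797) + 332902 = 180227/122369 + 332902 = 40737065065/122369 ≈ 3.3290e+5)
√(u + G(K)) = √(40737065065/122369 + (192640 + (-403)² - 913*(-403))) = √(40737065065/122369 + (192640 + 162409 + 367939)) = √(40737065065/122369 + 722988) = √(129208383637/122369) = √15811100697276053/122369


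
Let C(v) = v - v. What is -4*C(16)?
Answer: 0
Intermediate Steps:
C(v) = 0
-4*C(16) = -4*0 = 0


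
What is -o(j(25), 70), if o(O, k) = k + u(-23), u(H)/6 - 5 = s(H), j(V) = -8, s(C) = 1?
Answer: -106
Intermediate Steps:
u(H) = 36 (u(H) = 30 + 6*1 = 30 + 6 = 36)
o(O, k) = 36 + k (o(O, k) = k + 36 = 36 + k)
-o(j(25), 70) = -(36 + 70) = -1*106 = -106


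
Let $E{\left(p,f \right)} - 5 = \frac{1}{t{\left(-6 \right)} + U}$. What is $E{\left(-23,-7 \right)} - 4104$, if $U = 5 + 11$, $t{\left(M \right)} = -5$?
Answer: $- \frac{45088}{11} \approx -4098.9$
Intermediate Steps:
$U = 16$
$E{\left(p,f \right)} = \frac{56}{11}$ ($E{\left(p,f \right)} = 5 + \frac{1}{-5 + 16} = 5 + \frac{1}{11} = \frac{56}{11}$)
$E{\left(-23,-7 \right)} - 4104 = \frac{56}{11} - 4104 = - \frac{45088}{11}$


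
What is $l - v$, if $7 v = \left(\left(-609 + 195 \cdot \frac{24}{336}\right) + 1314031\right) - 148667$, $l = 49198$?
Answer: $- \frac{11485361}{98} \approx -1.172 \cdot 10^{5}$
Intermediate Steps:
$v = \frac{16306765}{98}$ ($v = \frac{\left(\left(-609 + 195 \cdot \frac{24}{336}\right) + 1314031\right) - 148667}{7} = \frac{\left(\left(-609 + 195 \cdot 24 \cdot \frac{1}{336}\right) + 1314031\right) - 148667}{7} = \frac{\left(\left(-609 + 195 \cdot \frac{1}{14}\right) + 1314031\right) - 148667}{7} = \frac{\left(\left(-609 + \frac{195}{14}\right) + 1314031\right) - 148667}{7} = \frac{\left(- \frac{8331}{14} + 1314031\right) - 148667}{7} = \frac{\frac{18388103}{14} - 148667}{7} = \frac{1}{7} \cdot \frac{16306765}{14} = \frac{16306765}{98} \approx 1.664 \cdot 10^{5}$)
$l - v = 49198 - \frac{16306765}{98} = - \frac{11485361}{98}$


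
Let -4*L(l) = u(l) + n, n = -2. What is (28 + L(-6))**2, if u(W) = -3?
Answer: 13689/16 ≈ 855.56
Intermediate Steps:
L(l) = 5/4 (L(l) = -(-3 - 2)/4 = -1/4*(-5) = 5/4)
(28 + L(-6))**2 = (28 + 5/4)**2 = (117/4)**2 = 13689/16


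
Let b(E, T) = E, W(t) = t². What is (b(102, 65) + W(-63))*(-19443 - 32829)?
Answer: -212799312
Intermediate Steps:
(b(102, 65) + W(-63))*(-19443 - 32829) = (102 + (-63)²)*(-19443 - 32829) = (102 + 3969)*(-52272) = 4071*(-52272) = -212799312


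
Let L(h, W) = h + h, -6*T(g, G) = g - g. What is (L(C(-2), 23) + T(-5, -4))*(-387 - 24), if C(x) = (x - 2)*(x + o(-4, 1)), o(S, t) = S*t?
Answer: -19728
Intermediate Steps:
T(g, G) = 0 (T(g, G) = -(g - g)/6 = -⅙*0 = 0)
C(x) = (-4 + x)*(-2 + x) (C(x) = (x - 2)*(x - 4*1) = (-2 + x)*(x - 4) = (-2 + x)*(-4 + x) = (-4 + x)*(-2 + x))
L(h, W) = 2*h
(L(C(-2), 23) + T(-5, -4))*(-387 - 24) = (2*(8 + (-2)² - 6*(-2)) + 0)*(-387 - 24) = (2*(8 + 4 + 12) + 0)*(-411) = (2*24 + 0)*(-411) = (48 + 0)*(-411) = 48*(-411) = -19728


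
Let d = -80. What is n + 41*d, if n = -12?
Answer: -3292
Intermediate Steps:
n + 41*d = -12 + 41*(-80) = -12 - 3280 = -3292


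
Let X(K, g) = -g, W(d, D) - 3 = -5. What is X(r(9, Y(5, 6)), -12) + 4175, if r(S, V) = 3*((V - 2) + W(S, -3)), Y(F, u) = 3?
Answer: 4187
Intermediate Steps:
W(d, D) = -2 (W(d, D) = 3 - 5 = -2)
r(S, V) = -12 + 3*V (r(S, V) = 3*((V - 2) - 2) = 3*((-2 + V) - 2) = 3*(-4 + V) = -12 + 3*V)
X(r(9, Y(5, 6)), -12) + 4175 = -1*(-12) + 4175 = 12 + 4175 = 4187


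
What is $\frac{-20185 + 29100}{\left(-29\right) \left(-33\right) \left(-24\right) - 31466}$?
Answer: $- \frac{8915}{54434} \approx -0.16378$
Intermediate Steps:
$\frac{-20185 + 29100}{\left(-29\right) \left(-33\right) \left(-24\right) - 31466} = \frac{8915}{957 \left(-24\right) - 31466} = \frac{8915}{-22968 - 31466} = \frac{8915}{-54434} = 8915 \left(- \frac{1}{54434}\right) = - \frac{8915}{54434}$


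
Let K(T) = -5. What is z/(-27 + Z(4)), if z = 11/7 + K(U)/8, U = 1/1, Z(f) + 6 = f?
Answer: -53/1624 ≈ -0.032635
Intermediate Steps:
Z(f) = -6 + f
U = 1
z = 53/56 (z = 11/7 - 5/8 = 53/56 ≈ 0.94643)
z/(-27 + Z(4)) = 53/(56*(-27 + (-6 + 4))) = 53/(56*(-27 - 2)) = (53/56)/(-29) = (53/56)*(-1/29) = -53/1624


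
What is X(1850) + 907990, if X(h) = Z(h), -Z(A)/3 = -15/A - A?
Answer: 338009809/370 ≈ 9.1354e+5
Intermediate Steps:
Z(A) = 3*A + 45/A (Z(A) = -3*(-15/A - A) = -3*(-A - 15/A) = 3*A + 45/A)
X(h) = 3*h + 45/h
X(1850) + 907990 = (3*1850 + 45/1850) + 907990 = (5550 + 45*(1/1850)) + 907990 = (5550 + 9/370) + 907990 = 2053509/370 + 907990 = 338009809/370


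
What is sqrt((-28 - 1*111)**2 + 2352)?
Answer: sqrt(21673) ≈ 147.22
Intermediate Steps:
sqrt((-28 - 1*111)**2 + 2352) = sqrt((-28 - 111)**2 + 2352) = sqrt((-139)**2 + 2352) = sqrt(19321 + 2352) = sqrt(21673)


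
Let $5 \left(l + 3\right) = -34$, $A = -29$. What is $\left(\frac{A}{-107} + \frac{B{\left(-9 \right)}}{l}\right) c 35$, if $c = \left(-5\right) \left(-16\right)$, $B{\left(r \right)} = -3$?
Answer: $\frac{1210400}{749} \approx 1616.0$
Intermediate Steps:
$l = - \frac{49}{5}$ ($l = -3 + \frac{1}{5} \left(-34\right) = -3 - \frac{34}{5} = - \frac{49}{5} \approx -9.8$)
$c = 80$
$\left(\frac{A}{-107} + \frac{B{\left(-9 \right)}}{l}\right) c 35 = \left(- \frac{29}{-107} - \frac{3}{- \frac{49}{5}}\right) 80 \cdot 35 = \left(\left(-29\right) \left(- \frac{1}{107}\right) - - \frac{15}{49}\right) 80 \cdot 35 = \left(\frac{29}{107} + \frac{15}{49}\right) 80 \cdot 35 = \frac{3026}{5243} \cdot 80 \cdot 35 = \frac{242080}{5243} \cdot 35 = \frac{1210400}{749}$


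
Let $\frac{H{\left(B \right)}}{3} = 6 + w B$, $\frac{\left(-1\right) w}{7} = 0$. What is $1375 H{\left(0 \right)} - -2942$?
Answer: $27692$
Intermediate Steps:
$w = 0$ ($w = \left(-7\right) 0 = 0$)
$H{\left(B \right)} = 18$ ($H{\left(B \right)} = 3 \left(6 + 0 B\right) = 3 \left(6 + 0\right) = 3 \cdot 6 = 18$)
$1375 H{\left(0 \right)} - -2942 = 1375 \cdot 18 - -2942 = 24750 + 2942 = 27692$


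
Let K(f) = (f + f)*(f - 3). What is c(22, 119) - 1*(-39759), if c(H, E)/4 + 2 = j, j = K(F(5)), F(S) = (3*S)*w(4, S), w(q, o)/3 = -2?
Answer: 106711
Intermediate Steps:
w(q, o) = -6 (w(q, o) = 3*(-2) = -6)
F(S) = -18*S (F(S) = (3*S)*(-6) = -18*S)
K(f) = 2*f*(-3 + f) (K(f) = (2*f)*(-3 + f) = 2*f*(-3 + f))
j = 16740 (j = 2*(-18*5)*(-3 - 18*5) = 2*(-90)*(-3 - 90) = 2*(-90)*(-93) = 16740)
c(H, E) = 66952 (c(H, E) = -8 + 4*16740 = -8 + 66960 = 66952)
c(22, 119) - 1*(-39759) = 66952 - 1*(-39759) = 66952 + 39759 = 106711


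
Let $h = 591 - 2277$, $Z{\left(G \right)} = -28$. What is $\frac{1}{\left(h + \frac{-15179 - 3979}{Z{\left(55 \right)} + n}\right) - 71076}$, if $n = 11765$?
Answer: $- \frac{11737}{854026752} \approx -1.3743 \cdot 10^{-5}$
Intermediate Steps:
$h = -1686$ ($h = 591 - 2277 = -1686$)
$\frac{1}{\left(h + \frac{-15179 - 3979}{Z{\left(55 \right)} + n}\right) - 71076} = \frac{1}{\left(-1686 + \frac{-15179 - 3979}{-28 + 11765}\right) - 71076} = \frac{1}{\left(-1686 - \frac{19158}{11737}\right) - 71076} = \frac{1}{- \frac{19807740}{11737} - 71076} = \frac{1}{- \frac{854026752}{11737}} = - \frac{11737}{854026752}$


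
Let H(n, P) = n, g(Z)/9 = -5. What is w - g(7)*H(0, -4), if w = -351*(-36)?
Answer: 12636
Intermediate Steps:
g(Z) = -45 (g(Z) = 9*(-5) = -45)
w = 12636
w - g(7)*H(0, -4) = 12636 - (-45)*0 = 12636 - 1*0 = 12636 + 0 = 12636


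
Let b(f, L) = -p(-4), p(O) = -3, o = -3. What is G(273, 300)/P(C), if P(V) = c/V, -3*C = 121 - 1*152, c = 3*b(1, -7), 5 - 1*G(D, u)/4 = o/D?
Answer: 18848/819 ≈ 23.013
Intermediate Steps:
G(D, u) = 20 + 12/D (G(D, u) = 20 - (-12)/D = 20 + 12/D)
b(f, L) = 3 (b(f, L) = -1*(-3) = 3)
c = 9 (c = 3*3 = 9)
C = 31/3 (C = -(121 - 1*152)/3 = -(121 - 152)/3 = -1/3*(-31) = 31/3 ≈ 10.333)
P(V) = 9/V
G(273, 300)/P(C) = (20 + 12/273)/((9/(31/3))) = (20 + 12*(1/273))/((9*(3/31))) = (20 + 4/91)/(27/31) = (1824/91)*(31/27) = 18848/819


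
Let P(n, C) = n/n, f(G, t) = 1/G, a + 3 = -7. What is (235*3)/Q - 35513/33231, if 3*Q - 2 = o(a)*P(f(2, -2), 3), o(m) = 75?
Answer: 6140824/232617 ≈ 26.399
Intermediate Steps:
a = -10 (a = -3 - 7 = -10)
f(G, t) = 1/G
P(n, C) = 1
Q = 77/3 (Q = ⅔ + (75*1)/3 = ⅔ + (⅓)*75 = ⅔ + 25 = 77/3 ≈ 25.667)
(235*3)/Q - 35513/33231 = (235*3)/(77/3) - 35513/33231 = 705*(3/77) - 35513*1/33231 = 2115/77 - 35513/33231 = 6140824/232617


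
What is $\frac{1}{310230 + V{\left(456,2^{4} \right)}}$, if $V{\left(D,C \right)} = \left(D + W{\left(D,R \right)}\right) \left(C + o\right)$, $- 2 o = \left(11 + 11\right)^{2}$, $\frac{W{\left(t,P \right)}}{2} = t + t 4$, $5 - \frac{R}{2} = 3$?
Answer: $- \frac{1}{823386} \approx -1.2145 \cdot 10^{-6}$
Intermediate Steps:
$R = 4$ ($R = 10 - 6 = 4$)
$W{\left(t,P \right)} = 10 t$ ($W{\left(t,P \right)} = 2 \left(t + t 4\right) = 2 \left(t + 4 t\right) = 2 \cdot 5 t = 10 t$)
$o = -242$ ($o = - \frac{\left(11 + 11\right)^{2}}{2} = - \frac{22^{2}}{2} = \left(- \frac{1}{2}\right) 484 = -242$)
$V{\left(D,C \right)} = 11 D \left(-242 + C\right)$ ($V{\left(D,C \right)} = \left(D + 10 D\right) \left(C - 242\right) = 11 D \left(-242 + C\right)$)
$\frac{1}{310230 + V{\left(456,2^{4} \right)}} = \frac{1}{310230 + 11 \cdot 456 \left(-242 + 2^{4}\right)} = \frac{1}{310230 + 11 \cdot 456 \left(-242 + 16\right)} = \frac{1}{310230 + 11 \cdot 456 \left(-226\right)} = \frac{1}{310230 - 1133616} = \frac{1}{-823386} = - \frac{1}{823386}$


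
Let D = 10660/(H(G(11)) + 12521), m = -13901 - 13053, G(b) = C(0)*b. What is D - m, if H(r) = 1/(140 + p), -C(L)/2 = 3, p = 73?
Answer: 35943943888/1333487 ≈ 26955.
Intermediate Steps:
C(L) = -6 (C(L) = -2*3 = -6)
G(b) = -6*b
H(r) = 1/213 (H(r) = 1/(140 + 73) = 1/213)
m = -26954
D = 1135290/1333487 (D = 10660/(1/213 + 12521) = 10660/(2666974/213) = 10660*(213/2666974) = 1135290/1333487 ≈ 0.85137)
D - m = 1135290/1333487 - 1*(-26954) = 1135290/1333487 + 26954 = 35943943888/1333487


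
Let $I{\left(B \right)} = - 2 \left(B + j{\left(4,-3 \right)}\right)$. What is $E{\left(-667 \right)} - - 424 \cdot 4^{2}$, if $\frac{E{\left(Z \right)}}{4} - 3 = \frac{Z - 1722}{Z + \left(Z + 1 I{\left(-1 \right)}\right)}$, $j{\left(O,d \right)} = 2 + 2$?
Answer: $\frac{2279049}{335} \approx 6803.1$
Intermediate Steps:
$j{\left(O,d \right)} = 4$
$I{\left(B \right)} = -8 - 2 B$ ($I{\left(B \right)} = - 2 \left(B + 4\right) = - 2 \left(4 + B\right) = -8 - 2 B$)
$E{\left(Z \right)} = 12 + \frac{4 \left(-1722 + Z\right)}{-6 + 2 Z}$ ($E{\left(Z \right)} = 12 + 4 \frac{Z - 1722}{Z + \left(Z + 1 \left(-8 - -2\right)\right)} = 12 + 4 \frac{-1722 + Z}{Z + \left(Z + 1 \left(-8 + 2\right)\right)} = 12 + 4 \frac{-1722 + Z}{Z + \left(Z + 1 \left(-6\right)\right)} = 12 + 4 \frac{-1722 + Z}{Z + \left(Z - 6\right)} = 12 + 4 \frac{-1722 + Z}{Z + \left(-6 + Z\right)} = 12 + 4 \frac{-1722 + Z}{-6 + 2 Z} = 12 + \frac{4 \left(-1722 + Z\right)}{-6 + 2 Z}$)
$E{\left(-667 \right)} - - 424 \cdot 4^{2} = \frac{2 \left(-1740 + 7 \left(-667\right)\right)}{-3 - 667} - - 424 \cdot 4^{2} = \frac{2 \left(-1740 - 4669\right)}{-670} - \left(-424\right) 16 = 2 \left(- \frac{1}{670}\right) \left(-6409\right) - -6784 = \frac{6409}{335} + 6784 = \frac{2279049}{335}$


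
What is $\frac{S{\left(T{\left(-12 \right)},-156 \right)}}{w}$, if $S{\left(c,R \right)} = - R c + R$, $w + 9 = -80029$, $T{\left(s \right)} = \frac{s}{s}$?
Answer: $0$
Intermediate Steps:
$T{\left(s \right)} = 1$
$w = -80038$ ($w = -9 - 80029 = -80038$)
$S{\left(c,R \right)} = R - R c$ ($S{\left(c,R \right)} = - R c + R = R - R c$)
$\frac{S{\left(T{\left(-12 \right)},-156 \right)}}{w} = \frac{\left(-156\right) \left(1 - 1\right)}{-80038} = - 156 \left(1 - 1\right) \left(- \frac{1}{80038}\right) = \left(-156\right) 0 \left(- \frac{1}{80038}\right) = 0 \left(- \frac{1}{80038}\right) = 0$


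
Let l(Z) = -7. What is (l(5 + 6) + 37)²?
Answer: 900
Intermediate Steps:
(l(5 + 6) + 37)² = (-7 + 37)² = 30² = 900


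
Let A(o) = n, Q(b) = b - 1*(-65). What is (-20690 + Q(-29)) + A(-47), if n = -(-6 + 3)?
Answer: -20651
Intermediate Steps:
Q(b) = 65 + b (Q(b) = b + 65 = 65 + b)
n = 3 (n = -1*(-3) = 3)
A(o) = 3
(-20690 + Q(-29)) + A(-47) = (-20690 + (65 - 29)) + 3 = (-20690 + 36) + 3 = -20654 + 3 = -20651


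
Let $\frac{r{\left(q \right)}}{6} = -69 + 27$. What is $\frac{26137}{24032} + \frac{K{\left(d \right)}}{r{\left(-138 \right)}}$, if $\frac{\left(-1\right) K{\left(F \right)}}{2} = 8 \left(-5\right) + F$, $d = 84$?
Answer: $\frac{2175335}{1514016} \approx 1.4368$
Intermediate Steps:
$r{\left(q \right)} = -252$ ($r{\left(q \right)} = 6 \left(-69 + 27\right) = 6 \left(-42\right) = -252$)
$K{\left(F \right)} = 80 - 2 F$ ($K{\left(F \right)} = - 2 \left(8 \left(-5\right) + F\right) = - 2 \left(-40 + F\right) = 80 - 2 F$)
$\frac{26137}{24032} + \frac{K{\left(d \right)}}{r{\left(-138 \right)}} = \frac{26137}{24032} + \frac{80 - 168}{-252} = 26137 \cdot \frac{1}{24032} + \left(80 - 168\right) \left(- \frac{1}{252}\right) = \frac{26137}{24032} - - \frac{22}{63} = \frac{26137}{24032} + \frac{22}{63} = \frac{2175335}{1514016}$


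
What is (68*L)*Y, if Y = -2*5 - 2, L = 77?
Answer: -62832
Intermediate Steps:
Y = -12 (Y = -10 - 2 = -12)
(68*L)*Y = (68*77)*(-12) = 5236*(-12) = -62832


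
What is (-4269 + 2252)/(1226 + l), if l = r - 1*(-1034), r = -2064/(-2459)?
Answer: -4959803/5559404 ≈ -0.89215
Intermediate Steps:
r = 2064/2459 (r = -2064*(-1/2459) = 2064/2459 ≈ 0.83937)
l = 2544670/2459 (l = 2064/2459 - 1*(-1034) = 2064/2459 + 1034 = 2544670/2459 ≈ 1034.8)
(-4269 + 2252)/(1226 + l) = (-4269 + 2252)/(1226 + 2544670/2459) = -2017/5559404/2459 = -2017*2459/5559404 = -4959803/5559404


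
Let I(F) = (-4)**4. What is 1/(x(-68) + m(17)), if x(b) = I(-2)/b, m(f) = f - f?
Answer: -17/64 ≈ -0.26563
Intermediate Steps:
m(f) = 0
I(F) = 256
x(b) = 256/b
1/(x(-68) + m(17)) = 1/(256/(-68) + 0) = 1/(256*(-1/68) + 0) = 1/(-64/17 + 0) = 1/(-64/17) = -17/64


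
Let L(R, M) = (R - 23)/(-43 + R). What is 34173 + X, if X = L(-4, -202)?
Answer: 1606158/47 ≈ 34174.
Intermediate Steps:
L(R, M) = (-23 + R)/(-43 + R)
X = 27/47 (X = (-23 - 4)/(-43 - 4) = -27/(-47) = -1/47*(-27) = 27/47 ≈ 0.57447)
34173 + X = 34173 + 27/47 = 1606158/47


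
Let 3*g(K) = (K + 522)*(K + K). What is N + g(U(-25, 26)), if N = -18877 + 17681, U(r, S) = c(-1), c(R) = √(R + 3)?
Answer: -3584/3 + 348*√2 ≈ -702.52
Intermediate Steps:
c(R) = √(3 + R)
U(r, S) = √2 (U(r, S) = √(3 - 1) = √2)
N = -1196
g(K) = 2*K*(522 + K)/3 (g(K) = ((K + 522)*(K + K))/3 = ((522 + K)*(2*K))/3 = (2*K*(522 + K))/3 = 2*K*(522 + K)/3)
N + g(U(-25, 26)) = -1196 + 2*√2*(522 + √2)/3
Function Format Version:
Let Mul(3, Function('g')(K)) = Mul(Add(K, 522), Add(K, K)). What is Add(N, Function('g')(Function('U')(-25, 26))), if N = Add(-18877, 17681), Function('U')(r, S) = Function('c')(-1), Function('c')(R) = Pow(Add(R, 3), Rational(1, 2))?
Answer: Add(Rational(-3584, 3), Mul(348, Pow(2, Rational(1, 2)))) ≈ -702.52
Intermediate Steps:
Function('c')(R) = Pow(Add(3, R), Rational(1, 2))
Function('U')(r, S) = Pow(2, Rational(1, 2)) (Function('U')(r, S) = Pow(Add(3, -1), Rational(1, 2)) = Pow(2, Rational(1, 2)))
N = -1196
Function('g')(K) = Mul(Rational(2, 3), K, Add(522, K)) (Function('g')(K) = Mul(Rational(1, 3), Mul(Add(K, 522), Add(K, K))) = Mul(Rational(1, 3), Mul(Add(522, K), Mul(2, K))) = Mul(Rational(1, 3), Mul(2, K, Add(522, K))) = Mul(Rational(2, 3), K, Add(522, K)))
Add(N, Function('g')(Function('U')(-25, 26))) = Add(-1196, Mul(Rational(2, 3), Pow(2, Rational(1, 2)), Add(522, Pow(2, Rational(1, 2)))))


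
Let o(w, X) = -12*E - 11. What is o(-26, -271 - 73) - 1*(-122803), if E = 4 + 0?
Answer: 122744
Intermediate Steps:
E = 4
o(w, X) = -59 (o(w, X) = -12*4 - 11 = -48 - 11 = -59)
o(-26, -271 - 73) - 1*(-122803) = -59 - 1*(-122803) = -59 + 122803 = 122744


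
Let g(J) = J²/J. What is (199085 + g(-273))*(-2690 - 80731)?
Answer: -16585095852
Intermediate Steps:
g(J) = J
(199085 + g(-273))*(-2690 - 80731) = (199085 - 273)*(-2690 - 80731) = 198812*(-83421) = -16585095852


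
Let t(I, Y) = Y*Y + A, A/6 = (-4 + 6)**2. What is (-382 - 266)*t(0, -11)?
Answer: -93960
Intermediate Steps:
A = 24 (A = 6*(-4 + 6)**2 = 6*2**2 = 6*4 = 24)
t(I, Y) = 24 + Y**2 (t(I, Y) = Y*Y + 24 = Y**2 + 24 = 24 + Y**2)
(-382 - 266)*t(0, -11) = (-382 - 266)*(24 + (-11)**2) = -648*(24 + 121) = -648*145 = -93960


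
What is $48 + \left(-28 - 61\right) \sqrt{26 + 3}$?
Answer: $48 - 89 \sqrt{29} \approx -431.28$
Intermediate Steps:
$48 + \left(-28 - 61\right) \sqrt{26 + 3} = 48 - 89 \sqrt{29}$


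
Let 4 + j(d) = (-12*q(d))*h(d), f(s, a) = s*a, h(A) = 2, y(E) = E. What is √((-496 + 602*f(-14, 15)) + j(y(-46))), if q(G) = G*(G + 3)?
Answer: 2*I*√43598 ≈ 417.6*I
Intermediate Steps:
q(G) = G*(3 + G)
f(s, a) = a*s
j(d) = -4 - 24*d*(3 + d) (j(d) = -4 - 12*d*(3 + d)*2 = -4 - 24*d*(3 + d))
√((-496 + 602*f(-14, 15)) + j(y(-46))) = √((-496 + 602*(15*(-14))) + (-4 - 24*(-46)*(3 - 46))) = √((-496 + 602*(-210)) + (-4 - 24*(-46)*(-43))) = √((-496 - 126420) + (-4 - 47472)) = √(-126916 - 47476) = √(-174392) = 2*I*√43598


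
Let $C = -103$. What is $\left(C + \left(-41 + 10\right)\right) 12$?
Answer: $-1608$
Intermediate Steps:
$\left(C + \left(-41 + 10\right)\right) 12 = \left(-103 + \left(-41 + 10\right)\right) 12 = \left(-103 - 31\right) 12 = \left(-134\right) 12 = -1608$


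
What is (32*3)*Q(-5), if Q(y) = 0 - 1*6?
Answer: -576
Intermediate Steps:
Q(y) = -6 (Q(y) = 0 - 6 = -6)
(32*3)*Q(-5) = (32*3)*(-6) = 96*(-6) = -576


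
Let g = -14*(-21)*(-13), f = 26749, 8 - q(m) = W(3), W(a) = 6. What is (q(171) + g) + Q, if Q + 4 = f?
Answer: 22925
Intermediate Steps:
q(m) = 2 (q(m) = 8 - 1*6 = 8 - 6 = 2)
Q = 26745 (Q = -4 + 26749 = 26745)
g = -3822 (g = 294*(-13) = -3822)
(q(171) + g) + Q = (2 - 3822) + 26745 = -3820 + 26745 = 22925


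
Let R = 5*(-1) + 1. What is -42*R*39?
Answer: 6552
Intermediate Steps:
R = -4 (R = -5 + 1 = -4)
-42*R*39 = -42*(-4)*39 = 168*39 = 6552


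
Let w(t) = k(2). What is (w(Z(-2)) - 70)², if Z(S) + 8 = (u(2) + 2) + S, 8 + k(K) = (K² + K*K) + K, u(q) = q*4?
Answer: 4624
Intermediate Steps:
u(q) = 4*q
k(K) = -8 + K + 2*K² (k(K) = -8 + ((K² + K*K) + K) = -8 + ((K² + K²) + K) = -8 + (2*K² + K) = -8 + (K + 2*K²) = -8 + K + 2*K²)
Z(S) = 2 + S (Z(S) = -8 + ((4*2 + 2) + S) = -8 + ((8 + 2) + S) = -8 + (10 + S) = 2 + S)
w(t) = 2 (w(t) = -8 + 2 + 2*2² = -8 + 2 + 2*4 = -8 + 2 + 8 = 2)
(w(Z(-2)) - 70)² = (2 - 70)² = (-68)² = 4624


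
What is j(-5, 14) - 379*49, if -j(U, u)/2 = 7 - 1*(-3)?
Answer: -18591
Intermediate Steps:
j(U, u) = -20 (j(U, u) = -2*(7 - 1*(-3)) = -2*(7 + 3) = -2*10 = -20)
j(-5, 14) - 379*49 = -20 - 379*49 = -20 - 18571 = -18591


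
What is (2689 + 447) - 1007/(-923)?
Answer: 2895535/923 ≈ 3137.1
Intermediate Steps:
(2689 + 447) - 1007/(-923) = 3136 - 1007*(-1/923) = 3136 + 1007/923 = 2895535/923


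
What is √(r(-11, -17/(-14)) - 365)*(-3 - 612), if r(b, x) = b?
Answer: -1230*I*√94 ≈ -11925.0*I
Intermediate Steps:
√(r(-11, -17/(-14)) - 365)*(-3 - 612) = √(-11 - 365)*(-3 - 612) = √(-376)*(-615) = (2*I*√94)*(-615) = -1230*I*√94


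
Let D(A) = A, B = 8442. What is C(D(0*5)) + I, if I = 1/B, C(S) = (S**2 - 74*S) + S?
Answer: 1/8442 ≈ 0.00011846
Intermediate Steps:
C(S) = S**2 - 73*S
I = 1/8442 ≈ 0.00011846
C(D(0*5)) + I = (0*5)*(-73 + 0*5) + 1/8442 = 0*(-73 + 0) + 1/8442 = 0*(-73) + 1/8442 = 0 + 1/8442 = 1/8442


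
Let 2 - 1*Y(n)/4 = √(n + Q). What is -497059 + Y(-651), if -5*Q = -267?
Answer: -497051 - 24*I*√415/5 ≈ -4.9705e+5 - 97.783*I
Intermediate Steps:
Q = 267/5 (Q = -⅕*(-267) = 267/5 ≈ 53.400)
Y(n) = 8 - 4*√(267/5 + n) (Y(n) = 8 - 4*√(n + 267/5) = 8 - 4*√(267/5 + n))
-497059 + Y(-651) = -497059 + (8 - 4*√(1335 + 25*(-651))/5) = -497059 + (8 - 4*√(1335 - 16275)/5) = -497059 + (8 - 24*I*√415/5) = -497051 - 24*I*√415/5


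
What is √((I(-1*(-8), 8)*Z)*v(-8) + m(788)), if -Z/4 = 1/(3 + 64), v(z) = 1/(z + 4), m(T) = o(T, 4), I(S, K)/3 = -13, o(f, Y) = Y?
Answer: √15343/67 ≈ 1.8488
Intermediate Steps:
I(S, K) = -39 (I(S, K) = 3*(-13) = -39)
m(T) = 4
v(z) = 1/(4 + z)
Z = -4/67 (Z = -4/(3 + 64) = -4/67 ≈ -0.059702)
√((I(-1*(-8), 8)*Z)*v(-8) + m(788)) = √((-39*(-4/67))/(4 - 8) + 4) = √((156/67)/(-4) + 4) = √((156/67)*(-¼) + 4) = √(-39/67 + 4) = √(229/67) = √15343/67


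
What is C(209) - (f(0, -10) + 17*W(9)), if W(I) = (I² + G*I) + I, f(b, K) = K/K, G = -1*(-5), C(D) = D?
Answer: -2087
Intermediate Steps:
G = 5
f(b, K) = 1
W(I) = I² + 6*I (W(I) = (I² + 5*I) + I = I² + 6*I)
C(209) - (f(0, -10) + 17*W(9)) = 209 - (1 + 17*(9*(6 + 9))) = 209 - (1 + 17*(9*15)) = 209 - (1 + 17*135) = 209 - (1 + 2295) = 209 - 1*2296 = 209 - 2296 = -2087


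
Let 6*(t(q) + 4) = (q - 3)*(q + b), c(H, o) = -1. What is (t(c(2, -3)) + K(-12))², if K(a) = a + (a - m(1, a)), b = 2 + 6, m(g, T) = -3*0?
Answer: 9604/9 ≈ 1067.1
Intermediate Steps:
m(g, T) = 0
b = 8
K(a) = 2*a (K(a) = a + (a - 1*0) = a + (a + 0) = a + a = 2*a)
t(q) = -4 + (-3 + q)*(8 + q)/6 (t(q) = -4 + ((q - 3)*(q + 8))/6 = -4 + ((-3 + q)*(8 + q))/6 = -4 + (-3 + q)*(8 + q)/6)
(t(c(2, -3)) + K(-12))² = ((-8 + (⅙)*(-1)² + (⅚)*(-1)) + 2*(-12))² = ((-8 + (⅙)*1 - ⅚) - 24)² = ((-8 + ⅙ - ⅚) - 24)² = (-26/3 - 24)² = (-98/3)² = 9604/9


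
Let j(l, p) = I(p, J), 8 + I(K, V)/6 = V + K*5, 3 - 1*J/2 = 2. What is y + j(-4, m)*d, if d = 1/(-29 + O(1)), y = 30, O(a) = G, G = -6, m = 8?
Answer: 846/35 ≈ 24.171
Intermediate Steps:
J = 2 (J = 6 - 2*2 = 6 - 4 = 2)
I(K, V) = -48 + 6*V + 30*K (I(K, V) = -48 + 6*(V + K*5) = -48 + 6*(V + 5*K) = -48 + (6*V + 30*K) = -48 + 6*V + 30*K)
O(a) = -6
j(l, p) = -36 + 30*p (j(l, p) = -48 + 6*2 + 30*p = -48 + 12 + 30*p = -36 + 30*p)
d = -1/35 (d = 1/(-29 - 6) = 1/(-35) = -1/35 ≈ -0.028571)
y + j(-4, m)*d = 30 + (-36 + 30*8)*(-1/35) = 30 + (-36 + 240)*(-1/35) = 30 + 204*(-1/35) = 30 - 204/35 = 846/35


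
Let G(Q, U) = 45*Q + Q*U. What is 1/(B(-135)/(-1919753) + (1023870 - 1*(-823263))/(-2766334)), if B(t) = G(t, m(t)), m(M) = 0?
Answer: -5310677995502/3529233639099 ≈ -1.5048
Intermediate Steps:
B(t) = 45*t (B(t) = t*(45 + 0) = t*45 = 45*t)
1/(B(-135)/(-1919753) + (1023870 - 1*(-823263))/(-2766334)) = 1/((45*(-135))/(-1919753) + (1023870 - 1*(-823263))/(-2766334)) = 1/(-6075*(-1/1919753) + (1023870 + 823263)*(-1/2766334)) = 1/(6075/1919753 + 1847133*(-1/2766334)) = 1/(6075/1919753 - 1847133/2766334) = 1/(-3529233639099/5310677995502) = -5310677995502/3529233639099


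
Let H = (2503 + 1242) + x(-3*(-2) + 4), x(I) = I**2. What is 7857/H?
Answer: 7857/3845 ≈ 2.0434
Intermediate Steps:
H = 3845 (H = (2503 + 1242) + (-3*(-2) + 4)**2 = 3745 + (6 + 4)**2 = 3745 + 10**2 = 3745 + 100 = 3845)
7857/H = 7857/3845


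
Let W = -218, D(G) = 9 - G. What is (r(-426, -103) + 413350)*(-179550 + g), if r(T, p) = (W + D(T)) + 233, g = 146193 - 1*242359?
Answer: -114091280800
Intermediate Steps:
g = -96166 (g = 146193 - 242359 = -96166)
r(T, p) = 24 - T (r(T, p) = (-218 + (9 - T)) + 233 = (-209 - T) + 233 = 24 - T)
(r(-426, -103) + 413350)*(-179550 + g) = ((24 - 1*(-426)) + 413350)*(-179550 - 96166) = ((24 + 426) + 413350)*(-275716) = (450 + 413350)*(-275716) = 413800*(-275716) = -114091280800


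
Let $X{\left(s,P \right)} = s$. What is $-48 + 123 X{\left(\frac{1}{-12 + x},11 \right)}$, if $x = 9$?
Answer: $-89$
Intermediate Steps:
$-48 + 123 X{\left(\frac{1}{-12 + x},11 \right)} = -48 + \frac{123}{-12 + 9} = -48 + \frac{123}{-3} = -48 + 123 \left(- \frac{1}{3}\right) = -48 - 41 = -89$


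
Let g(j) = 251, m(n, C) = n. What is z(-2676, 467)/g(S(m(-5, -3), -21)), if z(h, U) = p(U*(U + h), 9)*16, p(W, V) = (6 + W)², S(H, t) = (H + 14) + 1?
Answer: 17027077926544/251 ≈ 6.7837e+10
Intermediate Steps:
S(H, t) = 15 + H (S(H, t) = (14 + H) + 1 = 15 + H)
z(h, U) = 16*(6 + U*(U + h))² (z(h, U) = (6 + U*(U + h))²*16 = 16*(6 + U*(U + h))²)
z(-2676, 467)/g(S(m(-5, -3), -21)) = (16*(6 + 467*(467 - 2676))²)/251 = (16*(6 + 467*(-2209))²)*(1/251) = (16*(6 - 1031603)²)*(1/251) = (16*(-1031597)²)*(1/251) = (16*1064192370409)*(1/251) = 17027077926544*(1/251) = 17027077926544/251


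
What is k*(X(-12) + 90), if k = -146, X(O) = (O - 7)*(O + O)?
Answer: -79716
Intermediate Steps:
X(O) = 2*O*(-7 + O) (X(O) = (-7 + O)*(2*O) = 2*O*(-7 + O))
k*(X(-12) + 90) = -146*(2*(-12)*(-7 - 12) + 90) = -146*(2*(-12)*(-19) + 90) = -146*(456 + 90) = -146*546 = -79716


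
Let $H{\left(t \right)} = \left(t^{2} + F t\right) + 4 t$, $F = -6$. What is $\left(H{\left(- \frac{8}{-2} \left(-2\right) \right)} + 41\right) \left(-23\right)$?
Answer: $-2783$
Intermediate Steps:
$H{\left(t \right)} = t^{2} - 2 t$ ($H{\left(t \right)} = \left(t^{2} - 6 t\right) + 4 t = t^{2} - 2 t$)
$\left(H{\left(- \frac{8}{-2} \left(-2\right) \right)} + 41\right) \left(-23\right) = \left(- \frac{8}{-2} \left(-2\right) \left(-2 + - \frac{8}{-2} \left(-2\right)\right) + 41\right) \left(-23\right) = \left(\left(-8\right) \left(- \frac{1}{2}\right) \left(-2\right) \left(-2 + \left(-8\right) \left(- \frac{1}{2}\right) \left(-2\right)\right) + 41\right) \left(-23\right) = \left(4 \left(-2\right) \left(-2 + 4 \left(-2\right)\right) + 41\right) \left(-23\right) = \left(- 8 \left(-2 - 8\right) + 41\right) \left(-23\right) = \left(\left(-8\right) \left(-10\right) + 41\right) \left(-23\right) = \left(80 + 41\right) \left(-23\right) = 121 \left(-23\right) = -2783$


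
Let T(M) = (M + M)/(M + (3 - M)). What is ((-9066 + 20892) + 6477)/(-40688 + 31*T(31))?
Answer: -54909/120142 ≈ -0.45703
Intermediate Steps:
T(M) = 2*M/3 (T(M) = (2*M)/3 = (2*M)*(1/3) = 2*M/3)
((-9066 + 20892) + 6477)/(-40688 + 31*T(31)) = ((-9066 + 20892) + 6477)/(-40688 + 31*((2/3)*31)) = (11826 + 6477)/(-40688 + 31*(62/3)) = 18303/(-40688 + 1922/3) = 18303/(-120142/3) = 18303*(-3/120142) = -54909/120142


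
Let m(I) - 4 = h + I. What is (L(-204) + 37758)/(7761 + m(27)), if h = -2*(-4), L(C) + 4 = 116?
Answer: 3787/780 ≈ 4.8551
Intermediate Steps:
L(C) = 112 (L(C) = -4 + 116 = 112)
h = 8
m(I) = 12 + I (m(I) = 4 + (8 + I) = 12 + I)
(L(-204) + 37758)/(7761 + m(27)) = (112 + 37758)/(7761 + (12 + 27)) = 37870/(7761 + 39) = 37870/7800 = 37870*(1/7800) = 3787/780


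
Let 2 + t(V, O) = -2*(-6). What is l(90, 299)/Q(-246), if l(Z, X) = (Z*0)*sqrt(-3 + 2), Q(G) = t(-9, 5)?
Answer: 0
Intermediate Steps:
t(V, O) = 10 (t(V, O) = -2 - 2*(-6) = -2 + 12 = 10)
Q(G) = 10
l(Z, X) = 0 (l(Z, X) = 0*sqrt(-1) = 0*I = 0)
l(90, 299)/Q(-246) = 0/10 = 0*(1/10) = 0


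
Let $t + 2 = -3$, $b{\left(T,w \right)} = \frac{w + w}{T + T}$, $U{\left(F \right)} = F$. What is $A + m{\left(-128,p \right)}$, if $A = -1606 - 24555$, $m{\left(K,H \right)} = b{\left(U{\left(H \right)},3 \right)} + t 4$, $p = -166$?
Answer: $- \frac{4346049}{166} \approx -26181.0$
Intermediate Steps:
$b{\left(T,w \right)} = \frac{w}{T}$ ($b{\left(T,w \right)} = \frac{2 w}{2 T} = 2 w \frac{1}{2 T} = \frac{w}{T}$)
$t = -5$ ($t = -2 - 3 = -5$)
$m{\left(K,H \right)} = -20 + \frac{3}{H}$ ($m{\left(K,H \right)} = \frac{3}{H} - 20 = -20 + \frac{3}{H}$)
$A = -26161$ ($A = -1606 - 24555 = -26161$)
$A + m{\left(-128,p \right)} = -26161 - \left(20 - \frac{3}{-166}\right) = -26161 + \left(-20 + 3 \left(- \frac{1}{166}\right)\right) = -26161 - \frac{3323}{166} = - \frac{4346049}{166}$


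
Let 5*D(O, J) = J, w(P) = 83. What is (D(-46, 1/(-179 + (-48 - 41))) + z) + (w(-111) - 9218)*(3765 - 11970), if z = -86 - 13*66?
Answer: 100435319539/1340 ≈ 7.4952e+7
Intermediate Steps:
D(O, J) = J/5
z = -944 (z = -86 - 858 = -944)
(D(-46, 1/(-179 + (-48 - 41))) + z) + (w(-111) - 9218)*(3765 - 11970) = (1/(5*(-179 + (-48 - 41))) - 944) + (83 - 9218)*(3765 - 11970) = (1/(5*(-179 - 89)) - 944) - 9135*(-8205) = ((⅕)/(-268) - 944) + 74952675 = ((⅕)*(-1/268) - 944) + 74952675 = (-1/1340 - 944) + 74952675 = -1264961/1340 + 74952675 = 100435319539/1340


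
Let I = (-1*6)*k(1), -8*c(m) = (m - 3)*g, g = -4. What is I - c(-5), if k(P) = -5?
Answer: 34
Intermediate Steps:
c(m) = -3/2 + m/2 (c(m) = -(m - 3)*(-4)/8 = -(-3 + m)*(-4)/8 = -(12 - 4*m)/8 = -3/2 + m/2)
I = 30 (I = -1*6*(-5) = -6*(-5) = 30)
I - c(-5) = 30 - (-3/2 + (1/2)*(-5)) = 30 - (-3/2 - 5/2) = 30 - 1*(-4) = 30 + 4 = 34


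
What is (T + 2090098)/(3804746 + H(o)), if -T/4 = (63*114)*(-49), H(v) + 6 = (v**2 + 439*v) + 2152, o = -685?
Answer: 1748885/1987701 ≈ 0.87985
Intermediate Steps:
H(v) = 2146 + v**2 + 439*v (H(v) = -6 + ((v**2 + 439*v) + 2152) = -6 + (2152 + v**2 + 439*v) = 2146 + v**2 + 439*v)
T = 1407672 (T = -4*63*114*(-49) = -28728*(-49) = -4*(-351918) = 1407672)
(T + 2090098)/(3804746 + H(o)) = (1407672 + 2090098)/(3804746 + (2146 + (-685)**2 + 439*(-685))) = 3497770/(3804746 + (2146 + 469225 - 300715)) = 3497770/(3804746 + 170656) = 3497770/3975402 = 3497770*(1/3975402) = 1748885/1987701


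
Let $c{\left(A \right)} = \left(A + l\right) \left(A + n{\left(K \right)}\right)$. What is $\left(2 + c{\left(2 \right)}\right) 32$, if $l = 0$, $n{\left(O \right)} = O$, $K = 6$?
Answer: $576$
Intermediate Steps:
$c{\left(A \right)} = A \left(6 + A\right)$ ($c{\left(A \right)} = \left(A + 0\right) \left(A + 6\right) = A \left(6 + A\right)$)
$\left(2 + c{\left(2 \right)}\right) 32 = \left(2 + 2 \left(6 + 2\right)\right) 32 = \left(2 + 2 \cdot 8\right) 32 = \left(2 + 16\right) 32 = 18 \cdot 32 = 576$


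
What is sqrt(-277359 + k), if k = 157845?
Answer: I*sqrt(119514) ≈ 345.71*I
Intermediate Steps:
sqrt(-277359 + k) = sqrt(-277359 + 157845) = sqrt(-119514) = I*sqrt(119514)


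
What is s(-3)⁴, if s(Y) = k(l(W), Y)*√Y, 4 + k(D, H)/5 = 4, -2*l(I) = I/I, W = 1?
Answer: 0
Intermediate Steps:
l(I) = -½ (l(I) = -I/(2*I) = -½*1 = -½)
k(D, H) = 0 (k(D, H) = -20 + 5*4 = -20 + 20 = 0)
s(Y) = 0 (s(Y) = 0*√Y = 0)
s(-3)⁴ = 0⁴ = 0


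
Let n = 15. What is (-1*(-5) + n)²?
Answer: 400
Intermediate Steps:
(-1*(-5) + n)² = (-1*(-5) + 15)² = (5 + 15)² = 20² = 400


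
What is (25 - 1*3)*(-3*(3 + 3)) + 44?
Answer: -352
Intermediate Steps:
(25 - 1*3)*(-3*(3 + 3)) + 44 = (25 - 3)*(-3*6) + 44 = 22*(-18) + 44 = -396 + 44 = -352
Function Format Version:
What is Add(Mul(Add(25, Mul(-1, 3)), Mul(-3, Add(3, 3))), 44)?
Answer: -352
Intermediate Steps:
Add(Mul(Add(25, Mul(-1, 3)), Mul(-3, Add(3, 3))), 44) = Add(Mul(Add(25, -3), Mul(-3, 6)), 44) = Add(Mul(22, -18), 44) = Add(-396, 44) = -352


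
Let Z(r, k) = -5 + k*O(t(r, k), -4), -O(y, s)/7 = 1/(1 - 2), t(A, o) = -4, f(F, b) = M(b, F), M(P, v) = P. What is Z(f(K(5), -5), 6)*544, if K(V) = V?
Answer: 20128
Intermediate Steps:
f(F, b) = b
O(y, s) = 7 (O(y, s) = -7/(1 - 2) = -7/(-1) = -7*(-1) = 7)
Z(r, k) = -5 + 7*k (Z(r, k) = -5 + k*7 = -5 + 7*k)
Z(f(K(5), -5), 6)*544 = (-5 + 7*6)*544 = (-5 + 42)*544 = 37*544 = 20128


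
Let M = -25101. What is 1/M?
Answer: -1/25101 ≈ -3.9839e-5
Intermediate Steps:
1/M = 1/(-25101) = -1/25101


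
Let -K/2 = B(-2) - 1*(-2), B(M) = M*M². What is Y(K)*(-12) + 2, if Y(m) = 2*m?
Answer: -286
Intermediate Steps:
B(M) = M³
K = 12 (K = -2*((-2)³ - 1*(-2)) = -2*(-8 + 2) = -2*(-6) = 12)
Y(K)*(-12) + 2 = (2*12)*(-12) + 2 = 24*(-12) + 2 = -288 + 2 = -286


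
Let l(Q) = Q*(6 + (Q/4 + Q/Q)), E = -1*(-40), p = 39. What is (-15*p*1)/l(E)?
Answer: -117/136 ≈ -0.86029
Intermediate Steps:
E = 40
l(Q) = Q*(7 + Q/4) (l(Q) = Q*(6 + (Q*(¼) + 1)) = Q*(6 + (Q/4 + 1)) = Q*(6 + (1 + Q/4)) = Q*(7 + Q/4))
(-15*p*1)/l(E) = (-15*39*1)/(((¼)*40*(28 + 40))) = (-585*1)/(((¼)*40*68)) = -585/680 = -585*1/680 = -117/136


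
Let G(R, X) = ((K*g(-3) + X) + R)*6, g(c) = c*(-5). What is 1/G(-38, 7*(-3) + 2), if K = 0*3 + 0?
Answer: -1/342 ≈ -0.0029240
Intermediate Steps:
K = 0 (K = 0 + 0 = 0)
g(c) = -5*c
G(R, X) = 6*R + 6*X (G(R, X) = ((0*(-5*(-3)) + X) + R)*6 = ((0*15 + X) + R)*6 = ((0 + X) + R)*6 = (X + R)*6 = (R + X)*6 = 6*R + 6*X)
1/G(-38, 7*(-3) + 2) = 1/(6*(-38) + 6*(7*(-3) + 2)) = 1/(-228 + 6*(-21 + 2)) = 1/(-228 + 6*(-19)) = 1/(-228 - 114) = 1/(-342) = -1/342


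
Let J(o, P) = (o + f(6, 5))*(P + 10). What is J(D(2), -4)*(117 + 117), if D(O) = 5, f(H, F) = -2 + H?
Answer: 12636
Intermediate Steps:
J(o, P) = (4 + o)*(10 + P) (J(o, P) = (o + (-2 + 6))*(P + 10) = (o + 4)*(10 + P) = (4 + o)*(10 + P))
J(D(2), -4)*(117 + 117) = (40 + 4*(-4) + 10*5 - 4*5)*(117 + 117) = (40 - 16 + 50 - 20)*234 = 54*234 = 12636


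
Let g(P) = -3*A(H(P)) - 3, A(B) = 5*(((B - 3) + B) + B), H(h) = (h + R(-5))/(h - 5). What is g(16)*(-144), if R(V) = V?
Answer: 432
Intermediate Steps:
H(h) = 1 (H(h) = (h - 5)/(h - 5) = (-5 + h)/(-5 + h) = 1)
A(B) = -15 + 15*B (A(B) = 5*(((-3 + B) + B) + B) = 5*((-3 + 2*B) + B) = 5*(-3 + 3*B) = -15 + 15*B)
g(P) = -3 (g(P) = -3*(-15 + 15*1) - 3 = -3*(-15 + 15) - 3 = -3*0 - 3 = 0 - 3 = -3)
g(16)*(-144) = -3*(-144) = 432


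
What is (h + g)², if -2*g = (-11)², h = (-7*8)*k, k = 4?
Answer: 323761/4 ≈ 80940.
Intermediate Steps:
h = -224 (h = -7*8*4 = -56*4 = -224)
g = -121/2 (g = -½*(-11)² = -½*121 = -121/2 ≈ -60.500)
(h + g)² = (-224 - 121/2)² = (-569/2)² = 323761/4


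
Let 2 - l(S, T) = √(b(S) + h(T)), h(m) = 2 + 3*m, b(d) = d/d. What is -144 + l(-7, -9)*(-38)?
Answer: -220 + 76*I*√6 ≈ -220.0 + 186.16*I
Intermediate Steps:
b(d) = 1
l(S, T) = 2 - √(3 + 3*T) (l(S, T) = 2 - √(1 + (2 + 3*T)) = 2 - √(3 + 3*T))
-144 + l(-7, -9)*(-38) = -144 + (2 - √(3 + 3*(-9)))*(-38) = -144 + (2 - √(3 - 27))*(-38) = -144 + (2 - √(-24))*(-38) = -144 + (2 - 2*I*√6)*(-38) = -144 + (-76 + 76*I*√6) = -220 + 76*I*√6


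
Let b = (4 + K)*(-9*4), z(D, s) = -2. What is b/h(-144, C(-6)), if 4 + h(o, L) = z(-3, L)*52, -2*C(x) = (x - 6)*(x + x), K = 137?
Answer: 47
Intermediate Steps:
C(x) = -x*(-6 + x) (C(x) = -(x - 6)*(x + x)/2 = -(-6 + x)*2*x/2 = -x*(-6 + x))
h(o, L) = -108 (h(o, L) = -4 - 2*52 = -4 - 104 = -108)
b = -5076 (b = (4 + 137)*(-9*4) = 141*(-1*36) = 141*(-36) = -5076)
b/h(-144, C(-6)) = -5076/(-108) = -5076*(-1/108) = 47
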